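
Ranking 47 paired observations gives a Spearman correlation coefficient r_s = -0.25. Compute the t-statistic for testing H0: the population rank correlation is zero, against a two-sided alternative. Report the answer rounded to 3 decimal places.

1 − r_s² = 1 − 0.0625 = 0.9375;  √(1−r_s²) = 0.968246
√(n−2) = √45 = 6.708204
t = r_s·√(n−2)/√(1−r_s²) = -0.25 · 6.708204 / 0.968246 = -1.732

-1.732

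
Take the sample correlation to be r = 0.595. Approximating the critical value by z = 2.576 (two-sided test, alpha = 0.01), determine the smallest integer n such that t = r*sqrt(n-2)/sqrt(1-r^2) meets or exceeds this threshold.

Need r·√(n−2)/√(1−r²) ≥ 2.576
√(n−2) ≥ 2.576·√(1−0.354025) / 0.595 = 2.576·0.803726 / 0.595 = 3.4797
n−2 ≥ 12.1083  ⇒  n ≥ 14.1083
Smallest integer n = 15

15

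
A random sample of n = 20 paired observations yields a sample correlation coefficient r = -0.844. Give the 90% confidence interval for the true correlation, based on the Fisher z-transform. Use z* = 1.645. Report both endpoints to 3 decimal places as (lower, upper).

z_r = atanh(-0.844) = -1.234918;  SE = 1/√(n−3) = 1/√17 = 0.242536
z-limits: -1.234918 ± 1.645·0.242536 = -1.234918 ± 0.398972 = [-1.633890, -0.835946]
ρ-limits: (tanh -1.633890, tanh -0.835946) = (-0.927, -0.684)

(-0.927, -0.684)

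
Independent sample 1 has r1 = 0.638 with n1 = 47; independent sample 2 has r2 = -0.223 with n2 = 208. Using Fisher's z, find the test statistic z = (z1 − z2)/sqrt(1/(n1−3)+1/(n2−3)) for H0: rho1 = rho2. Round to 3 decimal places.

z1 = atanh(0.638) = 0.754794,  z2 = atanh(-0.223) = -0.226811
SE = √(1/(n1−3) + 1/(n2−3)) = √(1/44 + 1/205) = √(0.0227273 + 0.0048780) = √0.0276053 = 0.166148
z = (z1 − z2)/SE = (0.754794 − (-0.226811)) / 0.166148 = 0.981605 / 0.166148 = 5.908

5.908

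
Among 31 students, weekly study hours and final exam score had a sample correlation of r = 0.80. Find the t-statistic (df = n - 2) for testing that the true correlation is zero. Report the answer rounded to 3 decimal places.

1 − r² = 1 − 0.6400 = 0.3600;  √(1−r²) = 0.600000
√(n−2) = √29 = 5.385165
t = r·√(n−2)/√(1−r²) = 0.80 · 5.385165 / 0.600000 = 7.180

7.180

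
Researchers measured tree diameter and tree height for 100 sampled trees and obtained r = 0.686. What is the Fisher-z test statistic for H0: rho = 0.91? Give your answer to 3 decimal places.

-6.768

Fisher z: atanh(0.686) = 0.840361, atanh(0.91) = 1.527524
z = (z_r − z_0)·√(n−3) = (0.840361 − 1.527524)·√97 = -0.687163 · 9.848858 = -6.768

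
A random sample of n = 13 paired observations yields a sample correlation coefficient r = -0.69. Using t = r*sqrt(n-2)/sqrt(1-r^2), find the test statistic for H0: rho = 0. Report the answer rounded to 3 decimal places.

-3.162

t = r·√(n−2) / √(1−r²) with r = -0.69, n = 13
  = -0.69·√11 / √(1 − 0.4761)
  = -0.69·3.316625 / 0.723809
  = -2.288471 / 0.723809 = -3.162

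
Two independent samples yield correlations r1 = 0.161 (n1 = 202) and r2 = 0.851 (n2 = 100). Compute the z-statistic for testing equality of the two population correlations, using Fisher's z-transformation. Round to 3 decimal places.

Fisher z-transforms: z1 = atanh(0.161) = 0.162413, z2 = atanh(0.851) = 1.259768; difference d = -1.097355
Var(d) = 1/199 + 1/97 = 0.0050251 + 0.0103093 = 0.0153344
z = d/√Var(d) = -1.097355 / √0.0153344 = -1.097355 / 0.123832 = -8.862

-8.862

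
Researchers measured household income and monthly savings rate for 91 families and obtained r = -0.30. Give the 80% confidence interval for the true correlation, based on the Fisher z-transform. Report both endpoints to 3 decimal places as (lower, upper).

z_r = atanh(-0.30) = -0.309520;  SE = 1/√(n−3) = 1/√88 = 0.106600
z-limits: -0.309520 ± 1.282·0.106600 = -0.309520 ± 0.136661 = [-0.446181, -0.172859]
ρ-limits: (tanh -0.446181, tanh -0.172859) = (-0.419, -0.171)

(-0.419, -0.171)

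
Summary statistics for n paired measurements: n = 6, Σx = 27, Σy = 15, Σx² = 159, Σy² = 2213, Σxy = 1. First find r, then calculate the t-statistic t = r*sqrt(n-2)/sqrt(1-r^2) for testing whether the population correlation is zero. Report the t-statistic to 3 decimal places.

-0.479

S_xy = nΣxy − ΣxΣy = 6·1 − 27·15 = 6 − 405 = -399
S_xx = nΣx² − (Σx)² = 6·159 − 27² = 954 − 729 = 225
S_yy = nΣy² − (Σy)² = 6·2213 − 15² = 13278 − 225 = 13053
r = S_xy / √(S_xx·S_yy) = -399 / √(225·13053) = -399 / √2936925 = -399 / 1713.7459 = -0.2328
t = r·√(n−2)/√(1−r²) = -0.2328·√4 / √(1−0.054196) = -0.465600 / 0.972525 = -0.479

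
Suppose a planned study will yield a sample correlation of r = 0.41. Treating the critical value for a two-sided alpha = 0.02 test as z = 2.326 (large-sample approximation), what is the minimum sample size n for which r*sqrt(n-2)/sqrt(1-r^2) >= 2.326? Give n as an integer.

Need r·√(n−2)/√(1−r²) ≥ 2.326
√(n−2) ≥ 2.326·√(1−0.1681) / 0.41 = 2.326·0.912086 / 0.41 = 5.1744
n−2 ≥ 26.7744  ⇒  n ≥ 28.7744
Smallest integer n = 29

29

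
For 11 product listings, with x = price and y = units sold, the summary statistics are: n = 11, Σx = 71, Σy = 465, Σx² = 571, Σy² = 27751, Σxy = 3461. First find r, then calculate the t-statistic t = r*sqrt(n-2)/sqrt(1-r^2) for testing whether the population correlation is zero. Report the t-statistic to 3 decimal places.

1.647

Numerator: nΣxy − (Σx)(Σy) = 11·3461 − (71)(465) = 5056
Denominator: √[(nΣx²−(Σx)²)(nΣy²−(Σy)²)]
  nΣx²−(Σx)² = 11·571 − 5041 = 1240;  nΣy²−(Σy)² = 11·27751 − 216225 = 89036
  √(1240·89036) = √110404640 = 10507.3612
r = 5056 / 10507.3612 = 0.4812
t = r·√(n−2)/√(1−r²) = 0.4812·√9 / √(1−0.231553) = 1.443600 / 0.876611 = 1.647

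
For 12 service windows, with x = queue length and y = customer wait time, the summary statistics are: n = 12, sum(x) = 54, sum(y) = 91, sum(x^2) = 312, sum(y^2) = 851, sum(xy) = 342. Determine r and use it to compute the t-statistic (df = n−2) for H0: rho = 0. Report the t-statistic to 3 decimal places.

Numerator: nΣxy − (Σx)(Σy) = 12·342 − (54)(91) = -810
Denominator: √[(nΣx²−(Σx)²)(nΣy²−(Σy)²)]
  nΣx²−(Σx)² = 12·312 − 2916 = 828;  nΣy²−(Σy)² = 12·851 − 8281 = 1931
  √(828·1931) = √1598868 = 1264.4635
r = -810 / 1264.4635 = -0.6406
t = r·√(n−2)/√(1−r²) = -0.6406·√10 / √(1−0.410368) = -2.025755 / 0.767875 = -2.638

-2.638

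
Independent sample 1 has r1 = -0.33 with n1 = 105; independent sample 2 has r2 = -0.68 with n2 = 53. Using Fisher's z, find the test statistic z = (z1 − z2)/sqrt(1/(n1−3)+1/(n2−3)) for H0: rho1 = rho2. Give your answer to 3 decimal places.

z1 = atanh(-0.33) = -0.342828,  z2 = atanh(-0.68) = -0.829114
SE = √(1/(n1−3) + 1/(n2−3)) = √(1/102 + 1/50) = √(0.0098039 + 0.0200000) = √0.0298039 = 0.172638
z = (z1 − z2)/SE = (-0.342828 − (-0.829114)) / 0.172638 = 0.486286 / 0.172638 = 2.817

2.817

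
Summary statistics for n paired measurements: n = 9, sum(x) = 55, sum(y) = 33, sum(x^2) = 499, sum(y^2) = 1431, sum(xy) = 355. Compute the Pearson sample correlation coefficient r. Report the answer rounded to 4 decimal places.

0.3319

Numerator: nΣxy − (Σx)(Σy) = 9·355 − (55)(33) = 1380
Denominator: √[(nΣx²−(Σx)²)(nΣy²−(Σy)²)]
  nΣx²−(Σx)² = 9·499 − 3025 = 1466;  nΣy²−(Σy)² = 9·1431 − 1089 = 11790
  √(1466·11790) = √17284140 = 4157.4199
r = 1380 / 4157.4199 = 0.3319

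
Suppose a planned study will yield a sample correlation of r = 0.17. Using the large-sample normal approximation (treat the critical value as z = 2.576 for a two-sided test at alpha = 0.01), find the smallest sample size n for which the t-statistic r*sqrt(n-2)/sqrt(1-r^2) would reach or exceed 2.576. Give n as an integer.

225

r√(n−2)/√(1−r²) ≥ 2.576  ⇔  n−2 ≥ (2.576)²·(1−r²)/r²
(1−r²)/r² = (1−0.0289)/0.0289 = 33.6021
n ≥ 2 + 6.635776·33.6021 = 2 + 222.9760 = 224.9760
⌈224.9760⌉ = 225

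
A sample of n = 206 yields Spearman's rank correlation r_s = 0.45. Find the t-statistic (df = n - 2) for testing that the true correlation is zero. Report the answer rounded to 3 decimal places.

t = r_s·√(n−2) / √(1−r_s²) with r_s = 0.45, n = 206
  = 0.45·√204 / √(1 − 0.2025)
  = 0.45·14.282857 / 0.893029
  = 6.427286 / 0.893029 = 7.197

7.197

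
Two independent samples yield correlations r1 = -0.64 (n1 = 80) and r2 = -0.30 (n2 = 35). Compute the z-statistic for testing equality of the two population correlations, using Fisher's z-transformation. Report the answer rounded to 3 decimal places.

Fisher z-transforms: z1 = atanh(-0.64) = -0.758174, z2 = atanh(-0.30) = -0.309520; difference d = -0.448654
Var(d) = 1/77 + 1/32 = 0.0129870 + 0.0312500 = 0.0442370
z = d/√Var(d) = -0.448654 / √0.0442370 = -0.448654 / 0.210326 = -2.133

-2.133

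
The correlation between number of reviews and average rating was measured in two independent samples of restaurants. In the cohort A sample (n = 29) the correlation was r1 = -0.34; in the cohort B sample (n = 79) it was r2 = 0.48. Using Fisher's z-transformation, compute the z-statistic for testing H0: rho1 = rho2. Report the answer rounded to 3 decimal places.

-3.860

z1 = atanh(-0.34) = -0.354093,  z2 = atanh(0.48) = 0.522984
SE = √(1/(n1−3) + 1/(n2−3)) = √(1/26 + 1/76) = √(0.0384615 + 0.0131579) = √0.0516194 = 0.227199
z = (z1 − z2)/SE = (-0.354093 − 0.522984) / 0.227199 = -0.877077 / 0.227199 = -3.860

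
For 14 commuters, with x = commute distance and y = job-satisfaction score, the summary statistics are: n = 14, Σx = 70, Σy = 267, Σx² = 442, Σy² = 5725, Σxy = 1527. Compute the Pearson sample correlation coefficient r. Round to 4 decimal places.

0.7957

Numerator: nΣxy − (Σx)(Σy) = 14·1527 − (70)(267) = 2688
Denominator: √[(nΣx²−(Σx)²)(nΣy²−(Σy)²)]
  nΣx²−(Σx)² = 14·442 − 4900 = 1288;  nΣy²−(Σy)² = 14·5725 − 71289 = 8861
  √(1288·8861) = √11412968 = 3378.3085
r = 2688 / 3378.3085 = 0.7957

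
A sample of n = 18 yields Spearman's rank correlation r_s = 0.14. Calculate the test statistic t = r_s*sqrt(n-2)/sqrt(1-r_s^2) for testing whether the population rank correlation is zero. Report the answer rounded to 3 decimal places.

t = r_s·√(n−2) / √(1−r_s²) with r_s = 0.14, n = 18
  = 0.14·√16 / √(1 − 0.0196)
  = 0.14·4.000000 / 0.990152
  = 0.560000 / 0.990152 = 0.566

0.566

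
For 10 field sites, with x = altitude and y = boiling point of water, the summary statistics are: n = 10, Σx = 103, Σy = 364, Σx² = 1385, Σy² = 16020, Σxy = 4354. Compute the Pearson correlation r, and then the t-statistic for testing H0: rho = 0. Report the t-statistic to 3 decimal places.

2.345

S_xy = nΣxy − ΣxΣy = 10·4354 − 103·364 = 43540 − 37492 = 6048
S_xx = nΣx² − (Σx)² = 10·1385 − 103² = 13850 − 10609 = 3241
S_yy = nΣy² − (Σy)² = 10·16020 − 364² = 160200 − 132496 = 27704
r = S_xy / √(S_xx·S_yy) = 6048 / √(3241·27704) = 6048 / √89788664 = 6048 / 9475.6880 = 0.6383
t = r·√(n−2)/√(1−r²) = 0.6383·√8 / √(1−0.407427) = 1.805385 / 0.769788 = 2.345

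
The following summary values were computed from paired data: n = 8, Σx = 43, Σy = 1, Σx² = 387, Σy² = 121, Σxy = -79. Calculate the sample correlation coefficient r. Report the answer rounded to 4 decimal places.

S_xy = nΣxy − ΣxΣy = 8·(-79) − 43·1 = -632 − 43 = -675
S_xx = nΣx² − (Σx)² = 8·387 − 43² = 3096 − 1849 = 1247
S_yy = nΣy² − (Σy)² = 8·121 − 1² = 968 − 1 = 967
r = S_xy / √(S_xx·S_yy) = -675 / √(1247·967) = -675 / √1205849 = -675 / 1098.1116 = -0.6147

-0.6147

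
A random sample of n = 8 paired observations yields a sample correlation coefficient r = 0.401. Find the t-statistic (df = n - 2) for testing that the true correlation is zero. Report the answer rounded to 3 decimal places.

t = r·√(n−2) / √(1−r²) with r = 0.401, n = 8
  = 0.401·√6 / √(1 − 0.160801)
  = 0.401·2.449490 / 0.916078
  = 0.982245 / 0.916078 = 1.072

1.072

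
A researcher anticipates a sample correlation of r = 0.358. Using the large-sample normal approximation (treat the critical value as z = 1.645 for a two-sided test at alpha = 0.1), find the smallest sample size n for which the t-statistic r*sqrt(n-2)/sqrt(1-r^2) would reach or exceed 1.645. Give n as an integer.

r√(n−2)/√(1−r²) ≥ 1.645  ⇔  n−2 ≥ (1.645)²·(1−r²)/r²
(1−r²)/r² = (1−0.128164)/0.128164 = 6.8025
n ≥ 2 + 2.706025·6.8025 = 2 + 18.4077 = 20.4077
⌈20.4077⌉ = 21

21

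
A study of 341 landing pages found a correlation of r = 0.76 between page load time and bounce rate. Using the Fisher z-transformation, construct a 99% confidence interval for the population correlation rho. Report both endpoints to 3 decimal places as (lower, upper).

z_r = atanh(0.76) = 0.996215;  SE = 1/√(n−3) = 1/√338 = 0.054393
z-limits: 0.996215 ± 2.576·0.054393 = 0.996215 ± 0.140116 = [0.856099, 1.136331]
ρ-limits: (tanh 0.856099, tanh 1.136331) = (0.694, 0.813)

(0.694, 0.813)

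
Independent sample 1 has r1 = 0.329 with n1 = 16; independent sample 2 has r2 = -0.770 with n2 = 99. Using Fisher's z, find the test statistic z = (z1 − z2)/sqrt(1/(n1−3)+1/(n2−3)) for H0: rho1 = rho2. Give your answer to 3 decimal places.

4.609

z1 = atanh(0.329) = 0.341706,  z2 = atanh(-0.770) = -1.020328
SE = √(1/(n1−3) + 1/(n2−3)) = √(1/13 + 1/96) = √(0.0769231 + 0.0104167) = √0.0873398 = 0.295533
z = (z1 − z2)/SE = (0.341706 − (-1.020328)) / 0.295533 = 1.362034 / 0.295533 = 4.609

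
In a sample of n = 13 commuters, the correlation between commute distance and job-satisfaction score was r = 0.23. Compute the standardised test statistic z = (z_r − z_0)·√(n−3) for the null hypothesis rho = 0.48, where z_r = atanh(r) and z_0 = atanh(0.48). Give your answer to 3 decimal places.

-0.913

Fisher z: atanh(0.23) = 0.234189, atanh(0.48) = 0.522984
z = (z_r − z_0)·√(n−3) = (0.234189 − 0.522984)·√10 = -0.288795 · 3.162278 = -0.913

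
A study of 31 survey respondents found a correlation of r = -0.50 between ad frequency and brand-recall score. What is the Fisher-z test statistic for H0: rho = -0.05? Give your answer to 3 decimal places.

z_r = atanh(-0.50) = -0.549306,  z_0 = atanh(-0.05) = -0.050042
SE = 1/√(n−3) = 1/√28 = 0.188982
z = (z_r − z_0)/SE = (-0.549306 − (-0.050042)) / 0.188982 = -0.499264 / 0.188982 = -2.642

-2.642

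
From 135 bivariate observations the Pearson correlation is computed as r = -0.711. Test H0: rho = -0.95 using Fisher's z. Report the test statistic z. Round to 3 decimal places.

Fisher z: atanh(-0.711) = -0.889203, atanh(-0.95) = -1.831781
z = (z_r − z_0)·√(n−3) = (-0.889203 − (-1.831781))·√132 = 0.942578 · 11.489125 = 10.829

10.829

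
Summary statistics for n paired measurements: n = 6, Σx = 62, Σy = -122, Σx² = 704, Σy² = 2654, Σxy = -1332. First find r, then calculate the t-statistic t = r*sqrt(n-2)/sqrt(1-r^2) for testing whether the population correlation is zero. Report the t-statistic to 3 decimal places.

-1.859

S_xy = nΣxy − ΣxΣy = 6·(-1332) − 62·(-122) = -7992 − (-7564) = -428
S_xx = nΣx² − (Σx)² = 6·704 − 62² = 4224 − 3844 = 380
S_yy = nΣy² − (Σy)² = 6·2654 − (-122)² = 15924 − 14884 = 1040
r = S_xy / √(S_xx·S_yy) = -428 / √(380·1040) = -428 / √395200 = -428 / 628.6493 = -0.6808
t = r·√(n−2)/√(1−r²) = -0.6808·√4 / √(1−0.463489) = -1.361600 / 0.732469 = -1.859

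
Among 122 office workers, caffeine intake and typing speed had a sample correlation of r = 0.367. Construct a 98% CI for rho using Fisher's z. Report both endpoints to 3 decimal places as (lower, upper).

(0.170, 0.536)

z_r = atanh(0.367) = 0.384952;  SE = 1/√(n−3) = 1/√119 = 0.091670
z-limits: 0.384952 ± 2.326·0.091670 = 0.384952 ± 0.213224 = [0.171728, 0.598176]
ρ-limits: (tanh 0.171728, tanh 0.598176) = (0.170, 0.536)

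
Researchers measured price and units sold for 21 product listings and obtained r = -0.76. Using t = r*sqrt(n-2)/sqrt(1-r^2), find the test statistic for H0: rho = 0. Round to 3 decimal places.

t = r·√(n−2) / √(1−r²) with r = -0.76, n = 21
  = -0.76·√19 / √(1 − 0.5776)
  = -0.76·4.358899 / 0.649923
  = -3.312763 / 0.649923 = -5.097

-5.097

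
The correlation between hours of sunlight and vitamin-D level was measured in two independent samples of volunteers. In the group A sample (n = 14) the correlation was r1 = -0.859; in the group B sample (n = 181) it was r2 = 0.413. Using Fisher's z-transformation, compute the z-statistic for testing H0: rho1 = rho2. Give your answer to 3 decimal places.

Fisher z-transforms: z1 = atanh(-0.859) = -1.289517, z2 = atanh(0.413) = 0.439223; difference d = -1.728740
Var(d) = 1/11 + 1/178 = 0.0909091 + 0.0056180 = 0.0965271
z = d/√Var(d) = -1.728740 / √0.0965271 = -1.728740 / 0.310688 = -5.564

-5.564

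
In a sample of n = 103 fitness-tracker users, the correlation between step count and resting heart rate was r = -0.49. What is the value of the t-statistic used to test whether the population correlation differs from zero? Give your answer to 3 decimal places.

1 − r² = 1 − 0.2401 = 0.7599;  √(1−r²) = 0.871722
√(n−2) = √101 = 10.049876
t = r·√(n−2)/√(1−r²) = -0.49 · 10.049876 / 0.871722 = -5.649

-5.649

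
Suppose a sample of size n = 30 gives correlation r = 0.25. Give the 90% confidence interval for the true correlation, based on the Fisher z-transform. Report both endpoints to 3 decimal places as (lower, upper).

(-0.061, 0.517)

Fisher z: z_r = atanh(r) = ½·ln((1+0.25)/(1−0.25)) = 0.255413
SE(z) = 1/√(n−3) = 1/√27 = 0.192450
90% ⇒ z* = 1.645; margin = 1.645·0.192450 = 0.316580
CI on z-scale: (-0.061167, 0.571993)
Back-transform: tanh(-0.061167) = -0.061091, tanh(0.571993) = 0.516821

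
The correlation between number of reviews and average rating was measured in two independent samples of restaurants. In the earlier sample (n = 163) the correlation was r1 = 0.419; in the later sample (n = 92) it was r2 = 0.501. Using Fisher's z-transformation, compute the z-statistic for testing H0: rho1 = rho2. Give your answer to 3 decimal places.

z1 = atanh(0.419) = 0.446478,  z2 = atanh(0.501) = 0.550640
SE = √(1/(n1−3) + 1/(n2−3)) = √(1/160 + 1/89) = √(0.0062500 + 0.0112360) = √0.0174860 = 0.132235
z = (z1 − z2)/SE = (0.446478 − 0.550640) / 0.132235 = -0.104162 / 0.132235 = -0.788

-0.788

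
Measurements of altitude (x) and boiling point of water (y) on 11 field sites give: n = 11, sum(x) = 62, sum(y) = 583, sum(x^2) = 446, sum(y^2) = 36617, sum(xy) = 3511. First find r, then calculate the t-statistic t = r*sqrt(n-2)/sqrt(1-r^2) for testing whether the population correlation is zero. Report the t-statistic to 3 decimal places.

Numerator: nΣxy − (Σx)(Σy) = 11·3511 − (62)(583) = 2475
Denominator: √[(nΣx²−(Σx)²)(nΣy²−(Σy)²)]
  nΣx²−(Σx)² = 11·446 − 3844 = 1062;  nΣy²−(Σy)² = 11·36617 − 339889 = 62898
  √(1062·62898) = √66797676 = 8172.9845
r = 2475 / 8172.9845 = 0.3028
t = r·√(n−2)/√(1−r²) = 0.3028·√9 / √(1−0.091688) = 0.908400 / 0.953054 = 0.953

0.953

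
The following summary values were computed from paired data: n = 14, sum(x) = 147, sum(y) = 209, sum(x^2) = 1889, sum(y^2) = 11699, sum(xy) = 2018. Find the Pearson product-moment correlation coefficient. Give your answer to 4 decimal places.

-0.1025

Numerator: nΣxy − (Σx)(Σy) = 14·2018 − (147)(209) = -2471
Denominator: √[(nΣx²−(Σx)²)(nΣy²−(Σy)²)]
  nΣx²−(Σx)² = 14·1889 − 21609 = 4837;  nΣy²−(Σy)² = 14·11699 − 43681 = 120105
  √(4837·120105) = √580947885 = 24102.8605
r = -2471 / 24102.8605 = -0.1025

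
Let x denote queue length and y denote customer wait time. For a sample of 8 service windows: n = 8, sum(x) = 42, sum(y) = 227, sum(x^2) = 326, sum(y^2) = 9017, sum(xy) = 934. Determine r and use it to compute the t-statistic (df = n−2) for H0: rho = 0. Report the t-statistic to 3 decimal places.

Numerator: nΣxy − (Σx)(Σy) = 8·934 − (42)(227) = -2062
Denominator: √[(nΣx²−(Σx)²)(nΣy²−(Σy)²)]
  nΣx²−(Σx)² = 8·326 − 1764 = 844;  nΣy²−(Σy)² = 8·9017 − 51529 = 20607
  √(844·20607) = √17392308 = 4170.4086
r = -2062 / 4170.4086 = -0.4944
t = r·√(n−2)/√(1−r²) = -0.4944·√6 / √(1−0.244431) = -1.211028 / 0.869235 = -1.393

-1.393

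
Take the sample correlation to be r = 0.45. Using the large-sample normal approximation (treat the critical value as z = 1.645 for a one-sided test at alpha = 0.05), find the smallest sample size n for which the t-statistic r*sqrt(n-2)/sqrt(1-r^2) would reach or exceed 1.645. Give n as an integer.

Need r·√(n−2)/√(1−r²) ≥ 1.645
√(n−2) ≥ 1.645·√(1−0.2025) / 0.45 = 1.645·0.893029 / 0.45 = 3.2645
n−2 ≥ 10.6570  ⇒  n ≥ 12.6570
Smallest integer n = 13

13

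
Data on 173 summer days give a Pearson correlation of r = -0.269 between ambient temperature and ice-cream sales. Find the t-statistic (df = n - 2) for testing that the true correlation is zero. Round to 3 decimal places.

t = r·√(n−2) / √(1−r²) with r = -0.269, n = 173
  = -0.269·√171 / √(1 − 0.072361)
  = -0.269·13.076697 / 0.963140
  = -3.517631 / 0.963140 = -3.652

-3.652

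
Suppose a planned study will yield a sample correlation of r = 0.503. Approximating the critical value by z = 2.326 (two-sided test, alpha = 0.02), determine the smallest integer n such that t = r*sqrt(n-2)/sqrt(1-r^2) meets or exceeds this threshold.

r√(n−2)/√(1−r²) ≥ 2.326  ⇔  n−2 ≥ (2.326)²·(1−r²)/r²
(1−r²)/r² = (1−0.253009)/0.253009 = 2.9524
n ≥ 2 + 5.410276·2.9524 = 2 + 15.9733 = 17.9733
⌈17.9733⌉ = 18

18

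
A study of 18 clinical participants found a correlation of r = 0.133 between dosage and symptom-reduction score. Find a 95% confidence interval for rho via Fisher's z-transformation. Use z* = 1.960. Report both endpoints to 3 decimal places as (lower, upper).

z_r = atanh(0.133) = 0.133793;  SE = 1/√(n−3) = 1/√15 = 0.258199
z-limits: 0.133793 ± 1.960·0.258199 = 0.133793 ± 0.506070 = [-0.372277, 0.639863]
ρ-limits: (tanh -0.372277, tanh 0.639863) = (-0.356, 0.565)

(-0.356, 0.565)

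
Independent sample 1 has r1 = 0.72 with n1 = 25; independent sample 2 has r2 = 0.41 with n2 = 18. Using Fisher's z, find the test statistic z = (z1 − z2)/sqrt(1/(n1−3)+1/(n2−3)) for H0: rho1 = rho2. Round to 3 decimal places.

1.410

z1 = atanh(0.72) = 0.907645,  z2 = atanh(0.41) = 0.435611
SE = √(1/(n1−3) + 1/(n2−3)) = √(1/22 + 1/15) = √(0.0454545 + 0.0666667) = √0.1121212 = 0.334845
z = (z1 − z2)/SE = (0.907645 − 0.435611) / 0.334845 = 0.472034 / 0.334845 = 1.410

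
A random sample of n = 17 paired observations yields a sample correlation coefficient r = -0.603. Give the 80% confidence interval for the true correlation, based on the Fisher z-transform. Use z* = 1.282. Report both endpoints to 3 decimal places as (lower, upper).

(-0.778, -0.341)

z_r = atanh(-0.603) = -0.697848;  SE = 1/√(n−3) = 1/√14 = 0.267261
z-limits: -0.697848 ± 1.282·0.267261 = -0.697848 ± 0.342629 = [-1.040477, -0.355219]
ρ-limits: (tanh -1.040477, tanh -0.355219) = (-0.778, -0.341)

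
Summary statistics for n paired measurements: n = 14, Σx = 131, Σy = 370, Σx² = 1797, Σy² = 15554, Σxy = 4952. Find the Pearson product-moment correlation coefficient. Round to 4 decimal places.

0.8203

S_xy = nΣxy − ΣxΣy = 14·4952 − 131·370 = 69328 − 48470 = 20858
S_xx = nΣx² − (Σx)² = 14·1797 − 131² = 25158 − 17161 = 7997
S_yy = nΣy² − (Σy)² = 14·15554 − 370² = 217756 − 136900 = 80856
r = S_xy / √(S_xx·S_yy) = 20858 / √(7997·80856) = 20858 / √646605432 = 20858 / 25428.4375 = 0.8203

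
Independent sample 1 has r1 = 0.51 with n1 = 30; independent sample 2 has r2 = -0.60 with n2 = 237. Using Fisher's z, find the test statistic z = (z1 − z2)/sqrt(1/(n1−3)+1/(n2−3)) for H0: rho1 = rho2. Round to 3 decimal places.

6.179

z1 = atanh(0.51) = 0.562730,  z2 = atanh(-0.60) = -0.693147
SE = √(1/(n1−3) + 1/(n2−3)) = √(1/27 + 1/234) = √(0.0370370 + 0.0042735) = √0.0413105 = 0.203250
z = (z1 − z2)/SE = (0.562730 − (-0.693147)) / 0.203250 = 1.255877 / 0.203250 = 6.179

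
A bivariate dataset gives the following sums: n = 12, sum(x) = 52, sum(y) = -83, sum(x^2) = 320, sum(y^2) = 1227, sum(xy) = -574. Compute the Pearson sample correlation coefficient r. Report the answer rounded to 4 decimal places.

S_xy = nΣxy − ΣxΣy = 12·(-574) − 52·(-83) = -6888 − (-4316) = -2572
S_xx = nΣx² − (Σx)² = 12·320 − 52² = 3840 − 2704 = 1136
S_yy = nΣy² − (Σy)² = 12·1227 − (-83)² = 14724 − 6889 = 7835
r = S_xy / √(S_xx·S_yy) = -2572 / √(1136·7835) = -2572 / √8900560 = -2572 / 2983.3806 = -0.8621

-0.8621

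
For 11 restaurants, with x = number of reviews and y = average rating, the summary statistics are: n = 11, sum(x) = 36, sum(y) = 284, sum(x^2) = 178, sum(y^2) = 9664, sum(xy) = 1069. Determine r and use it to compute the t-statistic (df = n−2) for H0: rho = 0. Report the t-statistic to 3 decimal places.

Numerator: nΣxy − (Σx)(Σy) = 11·1069 − (36)(284) = 1535
Denominator: √[(nΣx²−(Σx)²)(nΣy²−(Σy)²)]
  nΣx²−(Σx)² = 11·178 − 1296 = 662;  nΣy²−(Σy)² = 11·9664 − 80656 = 25648
  √(662·25648) = √16978976 = 4120.5553
r = 1535 / 4120.5553 = 0.3725
t = r·√(n−2)/√(1−r²) = 0.3725·√9 / √(1−0.138756) = 1.117500 / 0.928032 = 1.204

1.204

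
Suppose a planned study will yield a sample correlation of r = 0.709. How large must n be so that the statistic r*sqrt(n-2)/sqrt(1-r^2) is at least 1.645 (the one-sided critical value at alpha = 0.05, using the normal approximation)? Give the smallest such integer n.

r√(n−2)/√(1−r²) ≥ 1.645  ⇔  n−2 ≥ (1.645)²·(1−r²)/r²
(1−r²)/r² = (1−0.502681)/0.502681 = 0.9893
n ≥ 2 + 2.706025·0.9893 = 2 + 2.6771 = 4.6771
⌈4.6771⌉ = 5

5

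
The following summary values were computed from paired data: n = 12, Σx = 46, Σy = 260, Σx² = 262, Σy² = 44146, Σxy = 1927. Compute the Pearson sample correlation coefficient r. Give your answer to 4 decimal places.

S_xy = nΣxy − ΣxΣy = 12·1927 − 46·260 = 23124 − 11960 = 11164
S_xx = nΣx² − (Σx)² = 12·262 − 46² = 3144 − 2116 = 1028
S_yy = nΣy² − (Σy)² = 12·44146 − 260² = 529752 − 67600 = 462152
r = S_xy / √(S_xx·S_yy) = 11164 / √(1028·462152) = 11164 / √475092256 = 11164 / 21796.6111 = 0.5122

0.5122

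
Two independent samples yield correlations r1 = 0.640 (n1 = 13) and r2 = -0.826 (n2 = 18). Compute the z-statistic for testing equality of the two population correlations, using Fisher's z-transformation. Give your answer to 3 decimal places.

4.736

Fisher z-transforms: z1 = atanh(0.640) = 0.758174, z2 = atanh(-0.826) = -1.175414; difference d = 1.933588
Var(d) = 1/10 + 1/15 = 0.1000000 + 0.0666667 = 0.1666667
z = d/√Var(d) = 1.933588 / √0.1666667 = 1.933588 / 0.408248 = 4.736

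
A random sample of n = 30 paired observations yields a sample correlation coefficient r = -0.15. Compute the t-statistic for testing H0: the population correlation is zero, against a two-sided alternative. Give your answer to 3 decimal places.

-0.803

1 − r² = 1 − 0.0225 = 0.9775;  √(1−r²) = 0.988686
√(n−2) = √28 = 5.291503
t = r·√(n−2)/√(1−r²) = -0.15 · 5.291503 / 0.988686 = -0.803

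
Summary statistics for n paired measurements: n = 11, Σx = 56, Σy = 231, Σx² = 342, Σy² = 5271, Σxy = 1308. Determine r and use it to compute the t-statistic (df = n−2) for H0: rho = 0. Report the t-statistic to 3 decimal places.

4.920

S_xy = nΣxy − ΣxΣy = 11·1308 − 56·231 = 14388 − 12936 = 1452
S_xx = nΣx² − (Σx)² = 11·342 − 56² = 3762 − 3136 = 626
S_yy = nΣy² − (Σy)² = 11·5271 − 231² = 57981 − 53361 = 4620
r = S_xy / √(S_xx·S_yy) = 1452 / √(626·4620) = 1452 / √2892120 = 1452 / 1700.6234 = 0.8538
t = r·√(n−2)/√(1−r²) = 0.8538·√9 / √(1−0.728974) = 2.561400 / 0.520602 = 4.920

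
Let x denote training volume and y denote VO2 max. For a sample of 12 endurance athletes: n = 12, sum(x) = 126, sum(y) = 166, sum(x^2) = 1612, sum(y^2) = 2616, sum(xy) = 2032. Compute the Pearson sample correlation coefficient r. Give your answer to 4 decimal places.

0.9508

Numerator: nΣxy − (Σx)(Σy) = 12·2032 − (126)(166) = 3468
Denominator: √[(nΣx²−(Σx)²)(nΣy²−(Σy)²)]
  nΣx²−(Σx)² = 12·1612 − 15876 = 3468;  nΣy²−(Σy)² = 12·2616 − 27556 = 3836
  √(3468·3836) = √13303248 = 3647.3618
r = 3468 / 3647.3618 = 0.9508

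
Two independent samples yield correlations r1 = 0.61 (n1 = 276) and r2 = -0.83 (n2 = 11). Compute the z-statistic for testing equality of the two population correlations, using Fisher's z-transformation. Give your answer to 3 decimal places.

5.289

z1 = atanh(0.61) = 0.708921,  z2 = atanh(-0.83) = -1.188136
SE = √(1/(n1−3) + 1/(n2−3)) = √(1/273 + 1/8) = √(0.0036630 + 0.1250000) = √0.1286630 = 0.358696
z = (z1 − z2)/SE = (0.708921 − (-1.188136)) / 0.358696 = 1.897057 / 0.358696 = 5.289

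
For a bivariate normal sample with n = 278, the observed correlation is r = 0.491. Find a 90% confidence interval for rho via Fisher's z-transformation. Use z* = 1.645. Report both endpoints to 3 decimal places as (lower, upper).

z_r = atanh(0.491) = 0.537377;  SE = 1/√(n−3) = 1/√275 = 0.060302
z-limits: 0.537377 ± 1.645·0.060302 = 0.537377 ± 0.099197 = [0.438180, 0.636574]
ρ-limits: (tanh 0.438180, tanh 0.636574) = (0.412, 0.563)

(0.412, 0.563)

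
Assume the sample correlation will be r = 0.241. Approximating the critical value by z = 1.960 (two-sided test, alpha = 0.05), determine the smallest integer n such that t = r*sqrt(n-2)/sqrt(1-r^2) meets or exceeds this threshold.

r√(n−2)/√(1−r²) ≥ 1.960  ⇔  n−2 ≥ (1.960)²·(1−r²)/r²
(1−r²)/r² = (1−0.058081)/0.058081 = 16.2173
n ≥ 2 + 3.8416·16.2173 = 2 + 62.3004 = 64.3004
⌈64.3004⌉ = 65

65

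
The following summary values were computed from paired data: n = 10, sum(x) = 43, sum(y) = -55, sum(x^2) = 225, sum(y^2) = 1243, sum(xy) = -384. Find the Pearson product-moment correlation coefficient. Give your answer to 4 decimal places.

S_xy = nΣxy − ΣxΣy = 10·(-384) − 43·(-55) = -3840 − (-2365) = -1475
S_xx = nΣx² − (Σx)² = 10·225 − 43² = 2250 − 1849 = 401
S_yy = nΣy² − (Σy)² = 10·1243 − (-55)² = 12430 − 3025 = 9405
r = S_xy / √(S_xx·S_yy) = -1475 / √(401·9405) = -1475 / √3771405 = -1475 / 1942.0106 = -0.7595

-0.7595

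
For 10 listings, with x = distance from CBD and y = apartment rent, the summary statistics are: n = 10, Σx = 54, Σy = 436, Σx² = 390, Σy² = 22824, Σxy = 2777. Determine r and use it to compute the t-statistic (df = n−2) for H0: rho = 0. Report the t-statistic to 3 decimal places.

2.695

S_xy = nΣxy − ΣxΣy = 10·2777 − 54·436 = 27770 − 23544 = 4226
S_xx = nΣx² − (Σx)² = 10·390 − 54² = 3900 − 2916 = 984
S_yy = nΣy² − (Σy)² = 10·22824 − 436² = 228240 − 190096 = 38144
r = S_xy / √(S_xx·S_yy) = 4226 / √(984·38144) = 4226 / √37533696 = 4226 / 6126.4750 = 0.6898
t = r·√(n−2)/√(1−r²) = 0.6898·√8 / √(1−0.475824) = 1.951049 / 0.724000 = 2.695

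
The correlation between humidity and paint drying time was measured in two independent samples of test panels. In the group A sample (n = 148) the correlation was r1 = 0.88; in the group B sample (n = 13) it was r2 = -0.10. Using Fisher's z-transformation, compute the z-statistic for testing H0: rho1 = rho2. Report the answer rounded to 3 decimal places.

4.515

z1 = atanh(0.88) = 1.375768,  z2 = atanh(-0.10) = -0.100335
SE = √(1/(n1−3) + 1/(n2−3)) = √(1/145 + 1/10) = √(0.0068966 + 0.1000000) = √0.1068966 = 0.326950
z = (z1 − z2)/SE = (1.375768 − (-0.100335)) / 0.326950 = 1.476103 / 0.326950 = 4.515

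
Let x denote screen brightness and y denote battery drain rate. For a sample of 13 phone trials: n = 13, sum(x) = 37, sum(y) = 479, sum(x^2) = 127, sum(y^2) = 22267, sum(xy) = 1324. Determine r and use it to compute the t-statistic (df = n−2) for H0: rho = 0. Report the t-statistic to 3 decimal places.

Numerator: nΣxy − (Σx)(Σy) = 13·1324 − (37)(479) = -511
Denominator: √[(nΣx²−(Σx)²)(nΣy²−(Σy)²)]
  nΣx²−(Σx)² = 13·127 − 1369 = 282;  nΣy²−(Σy)² = 13·22267 − 229441 = 60030
  √(282·60030) = √16928460 = 4114.4210
r = -511 / 4114.4210 = -0.1242
t = r·√(n−2)/√(1−r²) = -0.1242·√11 / √(1−0.015426) = -0.411925 / 0.992257 = -0.415

-0.415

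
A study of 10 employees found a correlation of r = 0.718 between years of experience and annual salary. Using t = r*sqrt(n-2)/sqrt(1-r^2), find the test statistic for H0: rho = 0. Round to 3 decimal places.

2.918

1 − r² = 1 − 0.515524 = 0.484476;  √(1−r²) = 0.696043
√(n−2) = √8 = 2.828427
t = r·√(n−2)/√(1−r²) = 0.718 · 2.828427 / 0.696043 = 2.918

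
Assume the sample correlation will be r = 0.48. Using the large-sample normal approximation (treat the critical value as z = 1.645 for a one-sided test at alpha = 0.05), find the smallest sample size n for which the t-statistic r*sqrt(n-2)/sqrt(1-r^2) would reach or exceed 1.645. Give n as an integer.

12

Need r·√(n−2)/√(1−r²) ≥ 1.645
√(n−2) ≥ 1.645·√(1−0.2304) / 0.48 = 1.645·0.877268 / 0.48 = 3.0065
n−2 ≥ 9.0390  ⇒  n ≥ 11.0390
Smallest integer n = 12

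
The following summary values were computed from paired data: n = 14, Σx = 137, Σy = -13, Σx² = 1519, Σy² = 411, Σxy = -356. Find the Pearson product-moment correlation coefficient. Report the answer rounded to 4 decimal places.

Numerator: nΣxy − (Σx)(Σy) = 14·(-356) − (137)(-13) = -3203
Denominator: √[(nΣx²−(Σx)²)(nΣy²−(Σy)²)]
  nΣx²−(Σx)² = 14·1519 − 18769 = 2497;  nΣy²−(Σy)² = 14·411 − 169 = 5585
  √(2497·5585) = √13945745 = 3734.4002
r = -3203 / 3734.4002 = -0.8577

-0.8577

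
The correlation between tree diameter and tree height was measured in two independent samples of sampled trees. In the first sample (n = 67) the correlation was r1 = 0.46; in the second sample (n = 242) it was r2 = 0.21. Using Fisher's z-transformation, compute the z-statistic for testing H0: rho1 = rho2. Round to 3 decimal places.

z1 = atanh(0.46) = 0.497311,  z2 = atanh(0.21) = 0.213171
SE = √(1/(n1−3) + 1/(n2−3)) = √(1/64 + 1/239) = √(0.0156250 + 0.0041841) = √0.0198091 = 0.140745
z = (z1 − z2)/SE = (0.497311 − 0.213171) / 0.140745 = 0.284140 / 0.140745 = 2.019

2.019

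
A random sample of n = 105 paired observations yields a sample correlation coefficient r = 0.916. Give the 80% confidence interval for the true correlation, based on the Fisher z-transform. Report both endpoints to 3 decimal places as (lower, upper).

(0.893, 0.934)

Fisher z: z_r = atanh(r) = ½·ln((1+0.916)/(1−0.916)) = 1.563589
SE(z) = 1/√(n−3) = 1/√102 = 0.099015
80% ⇒ z* = 1.282; margin = 1.282·0.099015 = 0.126937
CI on z-scale: (1.436652, 1.690526)
Back-transform: tanh(1.436652) = 0.893022, tanh(1.690526) = 0.934214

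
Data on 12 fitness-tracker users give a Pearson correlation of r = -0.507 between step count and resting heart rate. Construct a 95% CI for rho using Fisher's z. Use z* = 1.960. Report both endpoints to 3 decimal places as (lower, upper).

z_r = atanh(-0.507) = -0.558684;  SE = 1/√(n−3) = 1/√9 = 0.333333
z-limits: -0.558684 ± 1.960·0.333333 = -0.558684 ± 0.653333 = [-1.212017, 0.094649]
ρ-limits: (tanh -1.212017, tanh 0.094649) = (-0.837, 0.094)

(-0.837, 0.094)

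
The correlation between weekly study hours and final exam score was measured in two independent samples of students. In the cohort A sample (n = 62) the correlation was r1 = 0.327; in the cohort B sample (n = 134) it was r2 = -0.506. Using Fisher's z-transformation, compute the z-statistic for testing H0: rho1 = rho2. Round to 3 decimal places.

z1 = atanh(0.327) = 0.339465,  z2 = atanh(-0.506) = -0.557338
SE = √(1/(n1−3) + 1/(n2−3)) = √(1/59 + 1/131) = √(0.0169492 + 0.0076336) = √0.0245828 = 0.156789
z = (z1 − z2)/SE = (0.339465 − (-0.557338)) / 0.156789 = 0.896803 / 0.156789 = 5.720

5.720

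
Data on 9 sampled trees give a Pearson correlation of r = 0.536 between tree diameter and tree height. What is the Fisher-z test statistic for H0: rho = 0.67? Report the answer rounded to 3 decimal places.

z_r = atanh(0.536) = 0.598526,  z_0 = atanh(0.67) = 0.810743
SE = 1/√(n−3) = 1/√6 = 0.408248
z = (z_r − z_0)/SE = (0.598526 − 0.810743) / 0.408248 = -0.212217 / 0.408248 = -0.520

-0.520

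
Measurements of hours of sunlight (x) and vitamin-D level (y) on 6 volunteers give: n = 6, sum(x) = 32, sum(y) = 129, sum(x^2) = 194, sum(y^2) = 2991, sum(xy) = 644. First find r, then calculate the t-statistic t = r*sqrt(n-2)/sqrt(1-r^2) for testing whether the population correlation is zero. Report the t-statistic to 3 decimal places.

S_xy = nΣxy − ΣxΣy = 6·644 − 32·129 = 3864 − 4128 = -264
S_xx = nΣx² − (Σx)² = 6·194 − 32² = 1164 − 1024 = 140
S_yy = nΣy² − (Σy)² = 6·2991 − 129² = 17946 − 16641 = 1305
r = S_xy / √(S_xx·S_yy) = -264 / √(140·1305) = -264 / √182700 = -264 / 427.4342 = -0.6176
t = r·√(n−2)/√(1−r²) = -0.6176·√4 / √(1−0.381430) = -1.235200 / 0.786492 = -1.571

-1.571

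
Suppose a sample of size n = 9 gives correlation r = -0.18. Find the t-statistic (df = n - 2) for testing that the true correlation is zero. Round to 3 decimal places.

t = r·√(n−2) / √(1−r²) with r = -0.18, n = 9
  = -0.18·√7 / √(1 − 0.0324)
  = -0.18·2.645751 / 0.983667
  = -0.476235 / 0.983667 = -0.484

-0.484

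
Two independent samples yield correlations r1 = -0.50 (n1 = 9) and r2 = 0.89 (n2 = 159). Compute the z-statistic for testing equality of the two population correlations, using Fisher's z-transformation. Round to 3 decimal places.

z1 = atanh(-0.50) = -0.549306,  z2 = atanh(0.89) = 1.421926
SE = √(1/(n1−3) + 1/(n2−3)) = √(1/6 + 1/156) = √(0.1666667 + 0.0064103) = √0.1730770 = 0.416025
z = (z1 − z2)/SE = (-0.549306 − 1.421926) / 0.416025 = -1.971232 / 0.416025 = -4.738

-4.738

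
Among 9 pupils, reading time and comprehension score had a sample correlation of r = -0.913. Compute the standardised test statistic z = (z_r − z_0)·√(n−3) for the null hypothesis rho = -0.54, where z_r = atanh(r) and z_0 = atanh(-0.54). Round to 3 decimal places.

Fisher z: atanh(-0.913) = -1.545260, atanh(-0.54) = -0.604156
z = (z_r − z_0)·√(n−3) = (-1.545260 − (-0.604156))·√6 = -0.941104 · 2.449490 = -2.305

-2.305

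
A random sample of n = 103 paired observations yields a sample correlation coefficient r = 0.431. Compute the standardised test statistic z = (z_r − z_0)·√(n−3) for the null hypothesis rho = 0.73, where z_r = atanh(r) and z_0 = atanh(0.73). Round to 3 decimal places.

z_r = atanh(0.431) = 0.461124,  z_0 = atanh(0.73) = 0.928727
SE = 1/√(n−3) = 1/√100 = 0.100000
z = (z_r − z_0)/SE = (0.461124 − 0.928727) / 0.100000 = -0.467603 / 0.100000 = -4.676

-4.676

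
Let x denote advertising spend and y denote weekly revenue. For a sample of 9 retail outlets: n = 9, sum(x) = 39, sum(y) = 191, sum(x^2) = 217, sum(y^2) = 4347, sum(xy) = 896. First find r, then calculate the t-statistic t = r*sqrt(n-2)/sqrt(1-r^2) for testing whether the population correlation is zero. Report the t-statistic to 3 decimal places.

S_xy = nΣxy − ΣxΣy = 9·896 − 39·191 = 8064 − 7449 = 615
S_xx = nΣx² − (Σx)² = 9·217 − 39² = 1953 − 1521 = 432
S_yy = nΣy² − (Σy)² = 9·4347 − 191² = 39123 − 36481 = 2642
r = S_xy / √(S_xx·S_yy) = 615 / √(432·2642) = 615 / √1141344 = 615 / 1068.3370 = 0.5757
t = r·√(n−2)/√(1−r²) = 0.5757·√7 / √(1−0.331430) = 1.523159 / 0.817661 = 1.863

1.863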